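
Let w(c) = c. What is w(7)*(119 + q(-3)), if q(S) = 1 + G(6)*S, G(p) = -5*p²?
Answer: 4620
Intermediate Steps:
q(S) = 1 - 180*S (q(S) = 1 + (-5*6²)*S = 1 + (-5*36)*S = 1 - 180*S)
w(7)*(119 + q(-3)) = 7*(119 + (1 - 180*(-3))) = 7*(119 + (1 + 540)) = 7*(119 + 541) = 7*660 = 4620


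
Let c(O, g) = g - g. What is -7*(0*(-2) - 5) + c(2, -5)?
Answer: 35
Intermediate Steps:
c(O, g) = 0
-7*(0*(-2) - 5) + c(2, -5) = -7*(0*(-2) - 5) + 0 = -7*(0 - 5) + 0 = -7*(-5) + 0 = 35 + 0 = 35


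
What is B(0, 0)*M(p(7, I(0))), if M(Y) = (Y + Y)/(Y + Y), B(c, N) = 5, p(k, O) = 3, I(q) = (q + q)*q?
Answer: 5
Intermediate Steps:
I(q) = 2*q² (I(q) = (2*q)*q = 2*q²)
M(Y) = 1 (M(Y) = (2*Y)/((2*Y)) = (2*Y)*(1/(2*Y)) = 1)
B(0, 0)*M(p(7, I(0))) = 5*1 = 5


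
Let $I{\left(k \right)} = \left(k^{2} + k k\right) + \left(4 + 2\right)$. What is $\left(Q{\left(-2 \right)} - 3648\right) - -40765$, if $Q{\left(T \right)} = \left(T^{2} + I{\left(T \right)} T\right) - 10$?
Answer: $37083$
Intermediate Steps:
$I{\left(k \right)} = 6 + 2 k^{2}$ ($I{\left(k \right)} = \left(k^{2} + k^{2}\right) + 6 = 2 k^{2} + 6 = 6 + 2 k^{2}$)
$Q{\left(T \right)} = -10 + T^{2} + T \left(6 + 2 T^{2}\right)$ ($Q{\left(T \right)} = \left(T^{2} + \left(6 + 2 T^{2}\right) T\right) - 10 = \left(T^{2} + T \left(6 + 2 T^{2}\right)\right) - 10 = -10 + T^{2} + T \left(6 + 2 T^{2}\right)$)
$\left(Q{\left(-2 \right)} - 3648\right) - -40765 = \left(\left(-10 + \left(-2\right)^{2} + 2 \left(-2\right) \left(3 + \left(-2\right)^{2}\right)\right) - 3648\right) - -40765 = \left(\left(-10 + 4 + 2 \left(-2\right) \left(3 + 4\right)\right) - 3648\right) + 40765 = \left(\left(-10 + 4 + 2 \left(-2\right) 7\right) - 3648\right) + 40765 = \left(\left(-10 + 4 - 28\right) - 3648\right) + 40765 = \left(-34 - 3648\right) + 40765 = -3682 + 40765 = 37083$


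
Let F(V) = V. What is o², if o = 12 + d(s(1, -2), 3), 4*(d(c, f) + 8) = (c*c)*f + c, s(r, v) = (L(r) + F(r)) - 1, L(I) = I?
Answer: 25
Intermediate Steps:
s(r, v) = -1 + 2*r (s(r, v) = (r + r) - 1 = 2*r - 1 = -1 + 2*r)
d(c, f) = -8 + c/4 + f*c²/4 (d(c, f) = -8 + ((c*c)*f + c)/4 = -8 + (c²*f + c)/4 = -8 + (f*c² + c)/4 = -8 + (c + f*c²)/4 = -8 + (c/4 + f*c²/4) = -8 + c/4 + f*c²/4)
o = 5 (o = 12 + (-8 + (-1 + 2*1)/4 + (¼)*3*(-1 + 2*1)²) = 12 + (-8 + (-1 + 2)/4 + (¼)*3*(-1 + 2)²) = 12 + (-8 + (¼)*1 + (¼)*3*1²) = 12 + (-8 + ¼ + (¼)*3*1) = 12 + (-8 + ¼ + ¾) = 12 - 7 = 5)
o² = 5² = 25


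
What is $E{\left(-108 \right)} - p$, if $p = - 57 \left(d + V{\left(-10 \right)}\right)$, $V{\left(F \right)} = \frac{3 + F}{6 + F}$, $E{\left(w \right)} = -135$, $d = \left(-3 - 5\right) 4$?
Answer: $- \frac{7437}{4} \approx -1859.3$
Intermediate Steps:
$d = -32$ ($d = \left(-8\right) 4 = -32$)
$V{\left(F \right)} = \frac{3 + F}{6 + F}$
$p = \frac{6897}{4}$ ($p = - 57 \left(-32 + \frac{3 - 10}{6 - 10}\right) = - 57 \left(-32 + \frac{1}{-4} \left(-7\right)\right) = - 57 \left(-32 - - \frac{7}{4}\right) = - 57 \left(-32 + \frac{7}{4}\right) = \left(-57\right) \left(- \frac{121}{4}\right) = \frac{6897}{4} \approx 1724.3$)
$E{\left(-108 \right)} - p = -135 - \frac{6897}{4} = - \frac{7437}{4}$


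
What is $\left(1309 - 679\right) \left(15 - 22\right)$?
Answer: $-4410$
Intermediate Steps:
$\left(1309 - 679\right) \left(15 - 22\right) = 630 \left(15 - 22\right) = 630 \left(-7\right) = -4410$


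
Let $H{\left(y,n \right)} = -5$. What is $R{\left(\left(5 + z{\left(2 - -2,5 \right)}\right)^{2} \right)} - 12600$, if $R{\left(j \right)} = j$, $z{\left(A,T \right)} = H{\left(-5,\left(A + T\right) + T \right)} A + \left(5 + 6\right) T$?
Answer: $-11000$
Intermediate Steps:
$z{\left(A,T \right)} = - 5 A + 11 T$ ($z{\left(A,T \right)} = - 5 A + \left(5 + 6\right) T = - 5 A + 11 T$)
$R{\left(\left(5 + z{\left(2 - -2,5 \right)}\right)^{2} \right)} - 12600 = \left(5 + \left(- 5 \left(2 - -2\right) + 11 \cdot 5\right)\right)^{2} - 12600 = \left(5 + \left(- 5 \left(2 + 2\right) + 55\right)\right)^{2} - 12600 = \left(5 + \left(\left(-5\right) 4 + 55\right)\right)^{2} - 12600 = \left(5 + \left(-20 + 55\right)\right)^{2} - 12600 = \left(5 + 35\right)^{2} - 12600 = 40^{2} - 12600 = 1600 - 12600 = -11000$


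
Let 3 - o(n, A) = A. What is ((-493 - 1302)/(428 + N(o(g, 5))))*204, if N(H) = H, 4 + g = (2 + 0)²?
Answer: -61030/71 ≈ -859.58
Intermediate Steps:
g = 0 (g = -4 + (2 + 0)² = -4 + 2² = -4 + 4 = 0)
o(n, A) = 3 - A
((-493 - 1302)/(428 + N(o(g, 5))))*204 = ((-493 - 1302)/(428 + (3 - 1*5)))*204 = -1795/(428 + (3 - 5))*204 = -1795/(428 - 2)*204 = -1795/426*204 = -61030/71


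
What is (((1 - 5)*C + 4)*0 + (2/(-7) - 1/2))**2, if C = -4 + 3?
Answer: 121/196 ≈ 0.61735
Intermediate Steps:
C = -1
(((1 - 5)*C + 4)*0 + (2/(-7) - 1/2))**2 = (((1 - 5)*(-1) + 4)*0 + (2/(-7) - 1/2))**2 = ((-4*(-1) + 4)*0 + (2*(-1/7) - 1*1/2))**2 = ((4 + 4)*0 + (-2/7 - 1/2))**2 = (8*0 - 11/14)**2 = (0 - 11/14)**2 = (-11/14)**2 = 121/196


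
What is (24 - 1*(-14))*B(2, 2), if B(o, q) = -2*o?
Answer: -152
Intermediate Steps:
(24 - 1*(-14))*B(2, 2) = (24 - 1*(-14))*(-2*2) = (24 + 14)*(-4) = 38*(-4) = -152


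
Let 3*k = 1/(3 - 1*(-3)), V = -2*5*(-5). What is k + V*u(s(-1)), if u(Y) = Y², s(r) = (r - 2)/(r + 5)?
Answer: 2029/72 ≈ 28.181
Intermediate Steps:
s(r) = (-2 + r)/(5 + r)
V = 50 (V = -10*(-5) = 50)
k = 1/18 (k = 1/(3*(3 - 1*(-3))) = 1/(3*(3 + 3)) = (⅓)/6 = (⅓)*(⅙) = 1/18 ≈ 0.055556)
k + V*u(s(-1)) = 1/18 + 50*((-2 - 1)/(5 - 1))² = 1/18 + 50*(-3/4)² = 1/18 + 50*((¼)*(-3))² = 1/18 + 50*(-¾)² = 1/18 + 50*(9/16) = 1/18 + 225/8 = 2029/72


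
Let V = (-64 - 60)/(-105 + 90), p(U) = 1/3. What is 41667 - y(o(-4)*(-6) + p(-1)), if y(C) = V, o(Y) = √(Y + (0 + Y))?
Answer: 624881/15 ≈ 41659.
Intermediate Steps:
o(Y) = √2*√Y (o(Y) = √(Y + Y) = √(2*Y) = √2*√Y)
p(U) = ⅓
V = 124/15 (V = -124/(-15) = -124*(-1/15) = 124/15 ≈ 8.2667)
y(C) = 124/15
41667 - y(o(-4)*(-6) + p(-1)) = 41667 - 1*124/15 = 41667 - 124/15 = 624881/15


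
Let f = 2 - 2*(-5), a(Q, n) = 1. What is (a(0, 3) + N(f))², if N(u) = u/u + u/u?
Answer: 9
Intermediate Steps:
f = 12 (f = 2 + 10 = 12)
N(u) = 2 (N(u) = 1 + 1 = 2)
(a(0, 3) + N(f))² = (1 + 2)² = 3² = 9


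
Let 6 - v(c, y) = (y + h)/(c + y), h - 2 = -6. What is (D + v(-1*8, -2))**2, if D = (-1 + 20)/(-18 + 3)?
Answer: 3844/225 ≈ 17.084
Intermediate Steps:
h = -4 (h = 2 - 6 = -4)
v(c, y) = 6 - (-4 + y)/(c + y) (v(c, y) = 6 - (y - 4)/(c + y) = 6 - (-4 + y)/(c + y))
D = -19/15 (D = 19/(-15) = 19*(-1/15) = -19/15 ≈ -1.2667)
(D + v(-1*8, -2))**2 = (-19/15 + (4 + 5*(-2) + 6*(-1*8))/(-1*8 - 2))**2 = (-19/15 + (4 - 10 + 6*(-8))/(-8 - 2))**2 = (-19/15 + (4 - 10 - 48)/(-10))**2 = (-19/15 - 1/10*(-54))**2 = (-19/15 + 27/5)**2 = (62/15)**2 = 3844/225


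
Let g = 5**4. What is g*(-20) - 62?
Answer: -12562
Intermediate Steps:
g = 625
g*(-20) - 62 = 625*(-20) - 62 = -12500 - 62 = -12562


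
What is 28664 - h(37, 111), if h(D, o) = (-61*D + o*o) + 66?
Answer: 18534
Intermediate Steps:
h(D, o) = 66 + o² - 61*D (h(D, o) = (-61*D + o²) + 66 = (o² - 61*D) + 66 = 66 + o² - 61*D)
28664 - h(37, 111) = 28664 - (66 + 111² - 61*37) = 28664 - (66 + 12321 - 2257) = 28664 - 1*10130 = 28664 - 10130 = 18534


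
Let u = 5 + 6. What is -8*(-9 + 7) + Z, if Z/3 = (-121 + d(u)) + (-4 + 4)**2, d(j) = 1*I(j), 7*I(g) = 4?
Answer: -2417/7 ≈ -345.29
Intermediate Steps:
u = 11
I(g) = 4/7 (I(g) = (1/7)*4 = 4/7)
d(j) = 4/7 (d(j) = 1*(4/7) = 4/7)
Z = -2529/7 (Z = 3*((-121 + 4/7) + (-4 + 4)**2) = 3*(-843/7 + 0**2) = 3*(-843/7 + 0) = 3*(-843/7) = -2529/7 ≈ -361.29)
-8*(-9 + 7) + Z = -8*(-9 + 7) - 2529/7 = -8*(-2) - 2529/7 = 16 - 2529/7 = -2417/7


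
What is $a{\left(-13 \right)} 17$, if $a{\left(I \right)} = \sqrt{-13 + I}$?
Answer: $17 i \sqrt{26} \approx 86.683 i$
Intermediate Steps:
$a{\left(-13 \right)} 17 = \sqrt{-13 - 13} \cdot 17 = \sqrt{-26} \cdot 17 = i \sqrt{26} \cdot 17 = 17 i \sqrt{26}$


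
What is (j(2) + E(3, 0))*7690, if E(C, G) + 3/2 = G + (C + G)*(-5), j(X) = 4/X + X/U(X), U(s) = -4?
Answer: -115350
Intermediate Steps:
j(X) = 4/X - X/4 (j(X) = 4/X + X/(-4) = 4/X + X*(-¼) = 4/X - X/4)
E(C, G) = -3/2 - 5*C - 4*G (E(C, G) = -3/2 + (G + (C + G)*(-5)) = -3/2 + (G + (-5*C - 5*G)) = -3/2 + (-5*C - 4*G) = -3/2 - 5*C - 4*G)
(j(2) + E(3, 0))*7690 = ((4/2 - ¼*2) + (-3/2 - 5*3 - 4*0))*7690 = ((4*(½) - ½) + (-3/2 - 15 + 0))*7690 = ((2 - ½) - 33/2)*7690 = (3/2 - 33/2)*7690 = -15*7690 = -115350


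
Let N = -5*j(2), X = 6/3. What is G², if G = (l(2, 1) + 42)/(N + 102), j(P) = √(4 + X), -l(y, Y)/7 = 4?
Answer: 196/(102 - 5*√6)² ≈ 0.024331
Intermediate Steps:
l(y, Y) = -28 (l(y, Y) = -7*4 = -28)
X = 2 (X = 6*(⅓) = 2)
j(P) = √6 (j(P) = √(4 + 2) = √6)
N = -5*√6 ≈ -12.247
G = 14/(102 - 5*√6) (G = (-28 + 42)/(-5*√6 + 102) = 14/(102 - 5*√6) ≈ 0.15598)
G² = (238/1709 + 35*√6/5127)²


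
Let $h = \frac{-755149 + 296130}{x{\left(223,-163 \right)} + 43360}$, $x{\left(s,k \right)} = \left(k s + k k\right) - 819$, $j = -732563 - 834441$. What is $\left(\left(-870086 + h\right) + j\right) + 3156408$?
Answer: $\frac{23565117979}{32761} \approx 7.193 \cdot 10^{5}$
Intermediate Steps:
$j = -1567004$ ($j = -732563 - 834441 = -1567004$)
$x{\left(s,k \right)} = -819 + k^{2} + k s$ ($x{\left(s,k \right)} = \left(k s + k^{2}\right) - 819 = \left(k^{2} + k s\right) - 819 = -819 + k^{2} + k s$)
$h = - \frac{459019}{32761}$ ($h = \frac{-755149 + 296130}{\left(-819 + \left(-163\right)^{2} - 36349\right) + 43360} = - \frac{459019}{\left(-819 + 26569 - 36349\right) + 43360} = - \frac{459019}{-10599 + 43360} = - \frac{459019}{32761} \approx -14.011$)
$\left(\left(-870086 + h\right) + j\right) + 3156408 = \left(\left(-870086 - \frac{459019}{32761}\right) - 1567004\right) + 3156408 = \left(- \frac{28505346465}{32761} - 1567004\right) + 3156408 = - \frac{79841964509}{32761} + 3156408 = \frac{23565117979}{32761}$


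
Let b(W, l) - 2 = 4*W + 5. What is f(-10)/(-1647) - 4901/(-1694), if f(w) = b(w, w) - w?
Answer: 8110909/2790018 ≈ 2.9071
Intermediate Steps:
b(W, l) = 7 + 4*W (b(W, l) = 2 + (4*W + 5) = 2 + (5 + 4*W) = 7 + 4*W)
f(w) = 7 + 3*w (f(w) = (7 + 4*w) - w = 7 + 3*w)
f(-10)/(-1647) - 4901/(-1694) = (7 + 3*(-10))/(-1647) - 4901/(-1694) = (7 - 30)*(-1/1647) - 4901*(-1/1694) = -23*(-1/1647) + 4901/1694 = 23/1647 + 4901/1694 = 8110909/2790018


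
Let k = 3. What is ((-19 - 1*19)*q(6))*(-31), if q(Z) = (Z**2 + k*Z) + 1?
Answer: 64790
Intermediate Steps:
q(Z) = 1 + Z**2 + 3*Z (q(Z) = (Z**2 + 3*Z) + 1 = 1 + Z**2 + 3*Z)
((-19 - 1*19)*q(6))*(-31) = ((-19 - 1*19)*(1 + 6**2 + 3*6))*(-31) = ((-19 - 19)*(1 + 36 + 18))*(-31) = -38*55*(-31) = -2090*(-31) = 64790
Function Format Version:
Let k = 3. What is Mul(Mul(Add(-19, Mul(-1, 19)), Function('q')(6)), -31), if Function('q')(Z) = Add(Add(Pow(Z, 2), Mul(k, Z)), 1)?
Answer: 64790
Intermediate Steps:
Function('q')(Z) = Add(1, Pow(Z, 2), Mul(3, Z)) (Function('q')(Z) = Add(Add(Pow(Z, 2), Mul(3, Z)), 1) = Add(1, Pow(Z, 2), Mul(3, Z)))
Mul(Mul(Add(-19, Mul(-1, 19)), Function('q')(6)), -31) = Mul(Mul(Add(-19, Mul(-1, 19)), Add(1, Pow(6, 2), Mul(3, 6))), -31) = Mul(Mul(Add(-19, -19), Add(1, 36, 18)), -31) = Mul(Mul(-38, 55), -31) = Mul(-2090, -31) = 64790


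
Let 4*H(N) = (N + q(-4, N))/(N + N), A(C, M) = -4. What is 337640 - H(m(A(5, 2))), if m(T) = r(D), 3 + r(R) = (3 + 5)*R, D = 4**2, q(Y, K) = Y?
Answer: 337639879/1000 ≈ 3.3764e+5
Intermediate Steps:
D = 16
r(R) = -3 + 8*R (r(R) = -3 + (3 + 5)*R = -3 + 8*R)
m(T) = 125 (m(T) = -3 + 8*16 = -3 + 128 = 125)
H(N) = (-4 + N)/(8*N) (H(N) = ((N - 4)/(N + N))/4 = ((-4 + N)/((2*N)))/4 = ((-4 + N)*(1/(2*N)))/4 = ((-4 + N)/(2*N))/4 = (-4 + N)/(8*N))
337640 - H(m(A(5, 2))) = 337640 - (-4 + 125)/(8*125) = 337640 - 121/(8*125) = 337640 - 1*121/1000 = 337640 - 121/1000 = 337639879/1000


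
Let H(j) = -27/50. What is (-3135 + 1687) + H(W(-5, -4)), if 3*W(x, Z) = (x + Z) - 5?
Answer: -72427/50 ≈ -1448.5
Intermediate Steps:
W(x, Z) = -5/3 + Z/3 + x/3 (W(x, Z) = ((x + Z) - 5)/3 = ((Z + x) - 5)/3 = (-5 + Z + x)/3 = -5/3 + Z/3 + x/3)
H(j) = -27/50 (H(j) = -27*1/50 = -27/50)
(-3135 + 1687) + H(W(-5, -4)) = (-3135 + 1687) - 27/50 = -1448 - 27/50 = -72427/50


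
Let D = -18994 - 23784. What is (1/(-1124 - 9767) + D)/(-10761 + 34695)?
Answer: -465895199/260665194 ≈ -1.7873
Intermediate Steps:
D = -42778
(1/(-1124 - 9767) + D)/(-10761 + 34695) = (1/(-1124 - 9767) - 42778)/(-10761 + 34695) = (1/(-10891) - 42778)/23934 = (-1/10891 - 42778)*(1/23934) = -465895199/10891*1/23934 = -465895199/260665194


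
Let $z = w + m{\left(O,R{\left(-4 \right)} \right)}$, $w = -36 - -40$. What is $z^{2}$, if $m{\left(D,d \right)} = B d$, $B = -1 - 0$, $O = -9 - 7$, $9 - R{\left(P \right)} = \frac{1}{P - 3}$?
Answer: $\frac{1296}{49} \approx 26.449$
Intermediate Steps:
$R{\left(P \right)} = 9 - \frac{1}{-3 + P}$ ($R{\left(P \right)} = 9 - \frac{1}{P - 3} = 9 - \frac{1}{-3 + P}$)
$O = -16$ ($O = -9 - 7 = -16$)
$w = 4$ ($w = -36 + 40 = 4$)
$B = -1$ ($B = -1 + 0 = -1$)
$m{\left(D,d \right)} = - d$
$z = - \frac{36}{7}$ ($z = 4 - \frac{-28 + 9 \left(-4\right)}{-3 - 4} = 4 - \frac{-28 - 36}{-7} = 4 - \left(- \frac{1}{7}\right) \left(-64\right) = 4 - \frac{64}{7} = - \frac{36}{7} \approx -5.1429$)
$z^{2} = \left(- \frac{36}{7}\right)^{2} = \frac{1296}{49}$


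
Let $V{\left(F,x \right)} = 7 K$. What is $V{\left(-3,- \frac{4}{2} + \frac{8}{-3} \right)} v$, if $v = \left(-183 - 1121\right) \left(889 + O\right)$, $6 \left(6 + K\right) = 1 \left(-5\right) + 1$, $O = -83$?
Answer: $\frac{147143360}{3} \approx 4.9048 \cdot 10^{7}$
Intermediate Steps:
$K = - \frac{20}{3}$ ($K = -6 + \frac{1 \left(-5\right) + 1}{6} = -6 + \frac{-5 + 1}{6} = -6 + \frac{1}{6} \left(-4\right) = -6 - \frac{2}{3} = - \frac{20}{3} \approx -6.6667$)
$v = -1051024$ ($v = \left(-183 - 1121\right) \left(889 - 83\right) = \left(-1304\right) 806 = -1051024$)
$V{\left(F,x \right)} = - \frac{140}{3}$ ($V{\left(F,x \right)} = 7 \left(- \frac{20}{3}\right) = - \frac{140}{3}$)
$V{\left(-3,- \frac{4}{2} + \frac{8}{-3} \right)} v = \left(- \frac{140}{3}\right) \left(-1051024\right) = \frac{147143360}{3}$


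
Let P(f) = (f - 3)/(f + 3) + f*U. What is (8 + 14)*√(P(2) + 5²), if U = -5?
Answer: 22*√370/5 ≈ 84.636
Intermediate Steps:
P(f) = -5*f + (-3 + f)/(3 + f) (P(f) = (f - 3)/(f + 3) + f*(-5) = (-3 + f)/(3 + f) - 5*f = -5*f + (-3 + f)/(3 + f))
(8 + 14)*√(P(2) + 5²) = (8 + 14)*√((-3 - 14*2 - 5*2²)/(3 + 2) + 5²) = 22*√((-3 - 28 - 5*4)/5 + 25) = 22*√((-3 - 28 - 20)/5 + 25) = 22*√((⅕)*(-51) + 25) = 22*√(-51/5 + 25) = 22*√(74/5) = 22*(√370/5) = 22*√370/5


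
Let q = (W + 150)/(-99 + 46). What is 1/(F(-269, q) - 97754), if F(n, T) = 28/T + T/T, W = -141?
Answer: -9/881261 ≈ -1.0213e-5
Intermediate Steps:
q = -9/53 (q = (-141 + 150)/(-99 + 46) = 9/(-53) = 9*(-1/53) = -9/53 ≈ -0.16981)
F(n, T) = 1 + 28/T (F(n, T) = 28/T + 1 = 1 + 28/T)
1/(F(-269, q) - 97754) = 1/((28 - 9/53)/(-9/53) - 97754) = 1/(-53/9*1475/53 - 97754) = 1/(-1475/9 - 97754) = 1/(-881261/9) = -9/881261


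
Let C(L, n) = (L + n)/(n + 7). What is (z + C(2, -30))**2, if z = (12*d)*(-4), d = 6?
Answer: 43507216/529 ≈ 82244.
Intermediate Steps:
C(L, n) = (L + n)/(7 + n)
z = -288 (z = (12*6)*(-4) = 72*(-4) = -288)
(z + C(2, -30))**2 = (-288 + (2 - 30)/(7 - 30))**2 = (-288 - 28/(-23))**2 = (-288 - 1/23*(-28))**2 = (-288 + 28/23)**2 = (-6596/23)**2 = 43507216/529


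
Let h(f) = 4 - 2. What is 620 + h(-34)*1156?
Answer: 2932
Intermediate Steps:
h(f) = 2
620 + h(-34)*1156 = 620 + 2*1156 = 620 + 2312 = 2932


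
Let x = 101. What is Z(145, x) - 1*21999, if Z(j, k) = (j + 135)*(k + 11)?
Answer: 9361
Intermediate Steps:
Z(j, k) = (11 + k)*(135 + j) (Z(j, k) = (135 + j)*(11 + k) = (11 + k)*(135 + j))
Z(145, x) - 1*21999 = (1485 + 11*145 + 135*101 + 145*101) - 1*21999 = (1485 + 1595 + 13635 + 14645) - 21999 = 31360 - 21999 = 9361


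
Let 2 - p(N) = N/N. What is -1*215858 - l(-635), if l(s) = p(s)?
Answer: -215859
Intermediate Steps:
p(N) = 1 (p(N) = 2 - N/N = 2 - 1*1 = 2 - 1 = 1)
l(s) = 1
-1*215858 - l(-635) = -1*215858 - 1*1 = -215858 - 1 = -215859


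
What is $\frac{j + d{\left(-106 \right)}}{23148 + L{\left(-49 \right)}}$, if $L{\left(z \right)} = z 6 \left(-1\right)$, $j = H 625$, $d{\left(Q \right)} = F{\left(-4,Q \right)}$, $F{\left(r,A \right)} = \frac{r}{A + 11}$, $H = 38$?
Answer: $\frac{1128127}{1113495} \approx 1.0131$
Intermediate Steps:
$F{\left(r,A \right)} = \frac{r}{11 + A}$
$d{\left(Q \right)} = - \frac{4}{11 + Q}$
$j = 23750$ ($j = 38 \cdot 625 = 23750$)
$L{\left(z \right)} = - 6 z$ ($L{\left(z \right)} = 6 z \left(-1\right) = - 6 z$)
$\frac{j + d{\left(-106 \right)}}{23148 + L{\left(-49 \right)}} = \frac{23750 - \frac{4}{11 - 106}}{23148 - -294} = \frac{23750 - \frac{4}{-95}}{23148 + 294} = \frac{23750 - - \frac{4}{95}}{23442} = \left(23750 + \frac{4}{95}\right) \frac{1}{23442} = \frac{2256254}{95} \cdot \frac{1}{23442} = \frac{1128127}{1113495}$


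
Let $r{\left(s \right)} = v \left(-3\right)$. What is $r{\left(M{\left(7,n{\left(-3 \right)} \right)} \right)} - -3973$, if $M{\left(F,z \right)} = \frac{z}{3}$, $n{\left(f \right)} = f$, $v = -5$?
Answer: $3988$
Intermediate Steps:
$M{\left(F,z \right)} = \frac{z}{3}$ ($M{\left(F,z \right)} = z \frac{1}{3} = \frac{z}{3}$)
$r{\left(s \right)} = 15$ ($r{\left(s \right)} = \left(-5\right) \left(-3\right) = 15$)
$r{\left(M{\left(7,n{\left(-3 \right)} \right)} \right)} - -3973 = 15 - -3973 = 15 + 3973 = 3988$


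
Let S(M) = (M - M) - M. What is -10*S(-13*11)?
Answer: -1430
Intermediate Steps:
S(M) = -M (S(M) = 0 - M = -M)
-10*S(-13*11) = -(-10)*(-13*11) = -(-10)*(-143) = -10*143 = -1430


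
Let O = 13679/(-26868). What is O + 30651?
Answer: 823517389/26868 ≈ 30651.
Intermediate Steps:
O = -13679/26868 (O = 13679*(-1/26868) = -13679/26868 ≈ -0.50912)
O + 30651 = -13679/26868 + 30651 = 823517389/26868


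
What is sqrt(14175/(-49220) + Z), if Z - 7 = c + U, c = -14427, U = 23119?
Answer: sqrt(210735727781)/4922 ≈ 93.267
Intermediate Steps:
Z = 8699 (Z = 7 + (-14427 + 23119) = 7 + 8692 = 8699)
sqrt(14175/(-49220) + Z) = sqrt(14175/(-49220) + 8699) = sqrt(14175*(-1/49220) + 8699) = sqrt(-2835/9844 + 8699) = sqrt(85630121/9844) = sqrt(210735727781)/4922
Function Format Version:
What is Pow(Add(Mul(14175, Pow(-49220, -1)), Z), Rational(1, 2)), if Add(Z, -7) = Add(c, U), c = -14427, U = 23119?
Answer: Mul(Rational(1, 4922), Pow(210735727781, Rational(1, 2))) ≈ 93.267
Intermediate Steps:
Z = 8699 (Z = Add(7, Add(-14427, 23119)) = Add(7, 8692) = 8699)
Pow(Add(Mul(14175, Pow(-49220, -1)), Z), Rational(1, 2)) = Pow(Add(Mul(14175, Pow(-49220, -1)), 8699), Rational(1, 2)) = Pow(Add(Mul(14175, Rational(-1, 49220)), 8699), Rational(1, 2)) = Pow(Add(Rational(-2835, 9844), 8699), Rational(1, 2)) = Pow(Rational(85630121, 9844), Rational(1, 2)) = Mul(Rational(1, 4922), Pow(210735727781, Rational(1, 2)))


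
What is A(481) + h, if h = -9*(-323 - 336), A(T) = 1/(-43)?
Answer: 255032/43 ≈ 5931.0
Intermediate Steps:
A(T) = -1/43
h = 5931 (h = -9*(-659) = 5931)
A(481) + h = -1/43 + 5931 = 255032/43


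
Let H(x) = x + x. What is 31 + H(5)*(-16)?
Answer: -129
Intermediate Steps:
H(x) = 2*x
31 + H(5)*(-16) = 31 + (2*5)*(-16) = 31 + 10*(-16) = 31 - 160 = -129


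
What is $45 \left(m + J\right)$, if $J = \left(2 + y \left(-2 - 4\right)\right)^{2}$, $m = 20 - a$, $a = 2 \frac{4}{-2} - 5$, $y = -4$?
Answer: $31725$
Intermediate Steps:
$a = -9$ ($a = 2 \cdot 4 \left(- \frac{1}{2}\right) - 5 = 2 \left(-2\right) - 5 = -4 - 5 = -9$)
$m = 29$ ($m = 20 - -9 = 20 + 9 = 29$)
$J = 676$ ($J = \left(2 - 4 \left(-2 - 4\right)\right)^{2} = \left(2 - -24\right)^{2} = \left(2 + 24\right)^{2} = 26^{2} = 676$)
$45 \left(m + J\right) = 45 \left(29 + 676\right) = 45 \cdot 705 = 31725$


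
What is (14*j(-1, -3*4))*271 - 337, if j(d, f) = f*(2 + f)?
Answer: 454943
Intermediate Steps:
(14*j(-1, -3*4))*271 - 337 = (14*((-3*4)*(2 - 3*4)))*271 - 337 = (14*(-12*(2 - 12)))*271 - 337 = (14*(-12*(-10)))*271 - 337 = (14*120)*271 - 337 = 1680*271 - 337 = 455280 - 337 = 454943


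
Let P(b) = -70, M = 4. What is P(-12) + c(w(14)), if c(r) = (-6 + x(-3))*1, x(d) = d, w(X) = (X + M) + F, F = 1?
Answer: -79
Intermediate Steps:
w(X) = 5 + X (w(X) = (X + 4) + 1 = (4 + X) + 1 = 5 + X)
c(r) = -9 (c(r) = (-6 - 3)*1 = -9*1 = -9)
P(-12) + c(w(14)) = -70 - 9 = -79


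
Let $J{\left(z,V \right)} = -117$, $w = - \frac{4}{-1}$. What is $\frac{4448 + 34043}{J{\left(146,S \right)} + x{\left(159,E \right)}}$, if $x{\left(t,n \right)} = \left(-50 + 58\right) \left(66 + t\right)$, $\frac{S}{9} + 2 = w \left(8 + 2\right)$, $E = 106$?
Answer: $\frac{38491}{1683} \approx 22.87$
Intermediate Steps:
$w = 4$ ($w = \left(-4\right) \left(-1\right) = 4$)
$S = 342$ ($S = -18 + 9 \cdot 4 \left(8 + 2\right) = -18 + 9 \cdot 4 \cdot 10 = -18 + 9 \cdot 40 = -18 + 360 = 342$)
$x{\left(t,n \right)} = 528 + 8 t$ ($x{\left(t,n \right)} = 8 \left(66 + t\right) = 528 + 8 t$)
$\frac{4448 + 34043}{J{\left(146,S \right)} + x{\left(159,E \right)}} = \frac{4448 + 34043}{-117 + \left(528 + 8 \cdot 159\right)} = \frac{38491}{-117 + \left(528 + 1272\right)} = \frac{38491}{-117 + 1800} = \frac{38491}{1683}$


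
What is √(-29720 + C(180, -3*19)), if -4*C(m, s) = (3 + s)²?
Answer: I*√30449 ≈ 174.5*I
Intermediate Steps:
C(m, s) = -(3 + s)²/4
√(-29720 + C(180, -3*19)) = √(-29720 - (3 - 3*19)²/4) = √(-29720 - (3 - 57)²/4) = √(-29720 - ¼*(-54)²) = √(-29720 - ¼*2916) = √(-29720 - 729) = √(-30449) = I*√30449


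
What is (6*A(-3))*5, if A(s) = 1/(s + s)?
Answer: -5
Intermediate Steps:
A(s) = 1/(2*s)
(6*A(-3))*5 = (6*((½)/(-3)))*5 = (6*((½)*(-⅓)))*5 = (6*(-⅙))*5 = -1*5 = -5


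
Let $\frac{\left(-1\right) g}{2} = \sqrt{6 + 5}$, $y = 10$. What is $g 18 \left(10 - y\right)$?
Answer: $0$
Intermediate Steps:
$g = - 2 \sqrt{11}$ ($g = - 2 \sqrt{6 + 5} = - 2 \sqrt{11} \approx -6.6332$)
$g 18 \left(10 - y\right) = - 2 \sqrt{11} \cdot 18 \left(10 - 10\right) = - 36 \sqrt{11} \left(10 - 10\right) = - 36 \sqrt{11} \cdot 0 = 0$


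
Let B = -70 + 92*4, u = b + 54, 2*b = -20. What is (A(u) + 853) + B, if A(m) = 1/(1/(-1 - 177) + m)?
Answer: 9013659/7831 ≈ 1151.0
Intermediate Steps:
b = -10 (b = (½)*(-20) = -10)
u = 44 (u = -10 + 54 = 44)
A(m) = 1/(-1/178 + m) (A(m) = 1/(1/(-178) + m) = 1/(-1/178 + m))
B = 298 (B = -70 + 368 = 298)
(A(u) + 853) + B = (178/(-1 + 178*44) + 853) + 298 = (178/(-1 + 7832) + 853) + 298 = (178/7831 + 853) + 298 = 6680021/7831 + 298 = 9013659/7831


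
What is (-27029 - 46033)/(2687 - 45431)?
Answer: 12177/7124 ≈ 1.7093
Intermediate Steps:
(-27029 - 46033)/(2687 - 45431) = -73062/(-42744) = -73062*(-1/42744) = 12177/7124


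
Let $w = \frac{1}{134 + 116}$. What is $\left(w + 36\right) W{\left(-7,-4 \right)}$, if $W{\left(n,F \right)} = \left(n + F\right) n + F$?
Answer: $\frac{657073}{250} \approx 2628.3$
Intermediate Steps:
$W{\left(n,F \right)} = F + n \left(F + n\right)$ ($W{\left(n,F \right)} = \left(F + n\right) n + F = n \left(F + n\right) + F = F + n \left(F + n\right)$)
$w = \frac{1}{250} \approx 0.004$
$\left(w + 36\right) W{\left(-7,-4 \right)} = \left(\frac{1}{250} + 36\right) \left(-4 + \left(-7\right)^{2} - -28\right) = \frac{9001 \left(-4 + 49 + 28\right)}{250} = \frac{9001}{250} \cdot 73 = \frac{657073}{250}$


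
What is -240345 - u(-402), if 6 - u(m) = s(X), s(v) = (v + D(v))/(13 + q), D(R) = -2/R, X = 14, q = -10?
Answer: -5047274/21 ≈ -2.4035e+5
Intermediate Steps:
s(v) = -2/(3*v) + v/3 (s(v) = (v - 2/v)/(13 - 10) = (v - 2/v)/3 = (v - 2/v)*(⅓) = -2/(3*v) + v/3)
u(m) = 29/21 (u(m) = 6 - (-2 + 14²)/(3*14) = 6 - (-2 + 196)/(3*14) = 6 - 194/(3*14) = 6 - 1*97/21 = 6 - 97/21 = 29/21)
-240345 - u(-402) = -240345 - 1*29/21 = -240345 - 29/21 = -5047274/21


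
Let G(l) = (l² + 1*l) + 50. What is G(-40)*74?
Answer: 119140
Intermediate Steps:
G(l) = 50 + l + l² (G(l) = (l² + l) + 50 = (l + l²) + 50 = 50 + l + l²)
G(-40)*74 = (50 - 40 + (-40)²)*74 = (50 - 40 + 1600)*74 = 1610*74 = 119140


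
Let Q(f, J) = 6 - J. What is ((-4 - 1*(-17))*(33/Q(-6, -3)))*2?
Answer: 286/3 ≈ 95.333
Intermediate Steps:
((-4 - 1*(-17))*(33/Q(-6, -3)))*2 = ((-4 - 1*(-17))*(33/(6 - 1*(-3))))*2 = ((-4 + 17)*(33/(6 + 3)))*2 = (13*(33/9))*2 = (13*(33*(⅑)))*2 = (13*(11/3))*2 = (143/3)*2 = 286/3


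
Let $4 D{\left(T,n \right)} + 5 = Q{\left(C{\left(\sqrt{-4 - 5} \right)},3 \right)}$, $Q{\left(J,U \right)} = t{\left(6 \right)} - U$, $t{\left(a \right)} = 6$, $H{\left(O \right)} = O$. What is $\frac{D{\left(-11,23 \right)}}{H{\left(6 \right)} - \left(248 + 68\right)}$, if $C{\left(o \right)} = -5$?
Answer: $\frac{1}{620} \approx 0.0016129$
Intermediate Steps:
$Q{\left(J,U \right)} = 6 - U$
$D{\left(T,n \right)} = - \frac{1}{2}$ ($D{\left(T,n \right)} = - \frac{5}{4} + \frac{6 - 3}{4} = - \frac{5}{4} + \frac{1}{4} \cdot 3 = - \frac{5}{4} + \frac{3}{4} = - \frac{1}{2}$)
$\frac{D{\left(-11,23 \right)}}{H{\left(6 \right)} - \left(248 + 68\right)} = - \frac{1}{2 \left(6 - \left(248 + 68\right)\right)} = - \frac{1}{2 \left(6 - 316\right)} = - \frac{1}{2 \left(-310\right)} = \left(- \frac{1}{2}\right) \left(- \frac{1}{310}\right) = \frac{1}{620}$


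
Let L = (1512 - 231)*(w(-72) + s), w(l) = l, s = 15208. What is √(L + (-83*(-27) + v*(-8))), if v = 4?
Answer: 5*√775657 ≈ 4403.6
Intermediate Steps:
L = 19389216 (L = (1512 - 231)*(-72 + 15208) = 1281*15136 = 19389216)
√(L + (-83*(-27) + v*(-8))) = √(19389216 + (-83*(-27) + 4*(-8))) = √(19389216 + (2241 - 32)) = √(19389216 + 2209) = √19391425 = 5*√775657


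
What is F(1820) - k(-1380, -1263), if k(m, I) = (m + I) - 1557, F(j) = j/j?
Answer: 4201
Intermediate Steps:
F(j) = 1
k(m, I) = -1557 + I + m (k(m, I) = (I + m) - 1557 = -1557 + I + m)
F(1820) - k(-1380, -1263) = 1 - (-1557 - 1263 - 1380) = 1 - 1*(-4200) = 1 + 4200 = 4201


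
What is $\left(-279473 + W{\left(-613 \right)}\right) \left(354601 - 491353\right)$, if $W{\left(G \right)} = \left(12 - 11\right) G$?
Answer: $38302320672$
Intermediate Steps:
$W{\left(G \right)} = G$ ($W{\left(G \right)} = 1 G = G$)
$\left(-279473 + W{\left(-613 \right)}\right) \left(354601 - 491353\right) = \left(-279473 - 613\right) \left(354601 - 491353\right) = \left(-280086\right) \left(-136752\right) = 38302320672$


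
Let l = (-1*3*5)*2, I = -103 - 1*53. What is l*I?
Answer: 4680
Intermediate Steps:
I = -156 (I = -103 - 53 = -156)
l = -30 (l = -3*5*2 = -15*2 = -30)
l*I = -30*(-156) = 4680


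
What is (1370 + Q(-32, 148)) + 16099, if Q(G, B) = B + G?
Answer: 17585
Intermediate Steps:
(1370 + Q(-32, 148)) + 16099 = (1370 + (148 - 32)) + 16099 = (1370 + 116) + 16099 = 1486 + 16099 = 17585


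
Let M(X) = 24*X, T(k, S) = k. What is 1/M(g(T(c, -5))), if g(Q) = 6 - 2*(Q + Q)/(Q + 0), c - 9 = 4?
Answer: 1/48 ≈ 0.020833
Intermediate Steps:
c = 13 (c = 9 + 4 = 13)
g(Q) = 2 (g(Q) = 6 - 2*2*Q/Q = 6 - 2*2 = 6 - 4 = 2)
1/M(g(T(c, -5))) = 1/(24*2) = 1/48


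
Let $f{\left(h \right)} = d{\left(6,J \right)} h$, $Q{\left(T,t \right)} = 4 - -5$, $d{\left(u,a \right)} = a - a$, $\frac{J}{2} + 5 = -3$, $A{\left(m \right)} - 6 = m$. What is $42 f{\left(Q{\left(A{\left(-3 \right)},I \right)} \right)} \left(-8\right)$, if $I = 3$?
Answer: $0$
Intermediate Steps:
$A{\left(m \right)} = 6 + m$
$J = -16$ ($J = -10 + 2 \left(-3\right) = -10 - 6 = -16$)
$d{\left(u,a \right)} = 0$
$Q{\left(T,t \right)} = 9$ ($Q{\left(T,t \right)} = 4 + 5 = 9$)
$f{\left(h \right)} = 0$ ($f{\left(h \right)} = 0 h = 0$)
$42 f{\left(Q{\left(A{\left(-3 \right)},I \right)} \right)} \left(-8\right) = 42 \cdot 0 \left(-8\right) = 0 \left(-8\right) = 0$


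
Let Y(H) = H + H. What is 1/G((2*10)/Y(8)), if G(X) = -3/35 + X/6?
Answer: 840/103 ≈ 8.1553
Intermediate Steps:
Y(H) = 2*H
G(X) = -3/35 + X/6 (G(X) = -3*1/35 + X*(1/6) = -3/35 + X/6)
1/G((2*10)/Y(8)) = 1/(-3/35 + ((2*10)/((2*8)))/6) = 1/(-3/35 + (20/16)/6) = 1/(-3/35 + (20*(1/16))/6) = 1/(-3/35 + (1/6)*(5/4)) = 1/(-3/35 + 5/24) = 1/(103/840) = 840/103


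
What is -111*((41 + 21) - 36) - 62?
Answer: -2948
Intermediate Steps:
-111*((41 + 21) - 36) - 62 = -111*(62 - 36) - 62 = -111*26 - 62 = -2886 - 62 = -2948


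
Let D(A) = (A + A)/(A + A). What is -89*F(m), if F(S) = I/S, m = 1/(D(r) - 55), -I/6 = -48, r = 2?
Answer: 1384128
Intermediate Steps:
I = 288 (I = -6*(-48) = 288)
D(A) = 1 (D(A) = (2*A)/((2*A)) = (2*A)*(1/(2*A)) = 1)
m = -1/54 (m = 1/(1 - 55) = 1/(-54) = -1/54 ≈ -0.018519)
F(S) = 288/S
-89*F(m) = -25632/(-1/54) = -25632*(-54) = -89*(-15552) = 1384128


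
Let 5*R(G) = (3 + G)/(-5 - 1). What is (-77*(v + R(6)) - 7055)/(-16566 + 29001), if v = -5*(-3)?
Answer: -81869/124350 ≈ -0.65838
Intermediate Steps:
v = 15
R(G) = -⅒ - G/30 (R(G) = ((3 + G)/(-5 - 1))/5 = ((3 + G)/(-6))/5 = ((3 + G)*(-⅙))/5 = (-½ - G/6)/5 = -⅒ - G/30)
(-77*(v + R(6)) - 7055)/(-16566 + 29001) = (-77*(15 + (-⅒ - 1/30*6)) - 7055)/(-16566 + 29001) = (-77*(15 + (-⅒ - ⅕)) - 7055)/12435 = (-77*(15 - 3/10) - 7055)*(1/12435) = (-77*147/10 - 7055)*(1/12435) = (-11319/10 - 7055)*(1/12435) = -81869/10*1/12435 = -81869/124350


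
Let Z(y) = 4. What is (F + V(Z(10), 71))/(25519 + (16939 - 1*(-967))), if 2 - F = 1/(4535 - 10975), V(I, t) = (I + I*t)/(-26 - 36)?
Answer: -528049/8669367000 ≈ -6.0910e-5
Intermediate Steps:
V(I, t) = -I/62 - I*t/62 (V(I, t) = (I + I*t)/(-62) = (I + I*t)*(-1/62) = -I/62 - I*t/62)
F = 12881/6440 (F = 2 - 1/(4535 - 10975) = 2 - 1/(-6440) = 2 - 1*(-1/6440) = 2 + 1/6440 = 12881/6440 ≈ 2.0002)
(F + V(Z(10), 71))/(25519 + (16939 - 1*(-967))) = (12881/6440 - 1/62*4*(1 + 71))/(25519 + (16939 - 1*(-967))) = (12881/6440 - 1/62*4*72)/(25519 + (16939 + 967)) = (12881/6440 - 144/31)/(25519 + 17906) = -528049/199640/43425 = -528049/199640*1/43425 = -528049/8669367000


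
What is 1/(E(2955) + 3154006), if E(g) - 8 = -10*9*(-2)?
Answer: 1/3154194 ≈ 3.1704e-7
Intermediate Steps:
E(g) = 188 (E(g) = 8 - 10*9*(-2) = 8 - 90*(-2) = 8 + 180 = 188)
1/(E(2955) + 3154006) = 1/(188 + 3154006) = 1/3154194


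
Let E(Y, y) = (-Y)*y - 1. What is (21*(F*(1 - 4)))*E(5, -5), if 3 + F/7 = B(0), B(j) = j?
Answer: 31752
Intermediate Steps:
F = -21 (F = -21 + 7*0 = -21 + 0 = -21)
E(Y, y) = -1 - Y*y (E(Y, y) = -Y*y - 1 = -1 - Y*y)
(21*(F*(1 - 4)))*E(5, -5) = (21*(-21*(1 - 4)))*(-1 - 1*5*(-5)) = (21*(-21*(-3)))*(-1 + 25) = (21*63)*24 = 1323*24 = 31752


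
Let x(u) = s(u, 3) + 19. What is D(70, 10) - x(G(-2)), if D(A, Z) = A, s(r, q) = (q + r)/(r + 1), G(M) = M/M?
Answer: 49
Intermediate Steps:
G(M) = 1
s(r, q) = (q + r)/(1 + r)
x(u) = 19 + (3 + u)/(1 + u) (x(u) = (3 + u)/(1 + u) + 19 = 19 + (3 + u)/(1 + u))
D(70, 10) - x(G(-2)) = 70 - 2*(11 + 10*1)/(1 + 1) = 70 - 2*(11 + 10)/2 = 70 - 2*21/2 = 70 - 1*21 = 70 - 21 = 49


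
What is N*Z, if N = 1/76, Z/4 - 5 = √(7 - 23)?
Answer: 5/19 + 4*I/19 ≈ 0.26316 + 0.21053*I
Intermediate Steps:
Z = 20 + 16*I (Z = 20 + 4*√(7 - 23) = 20 + 4*√(-16) = 20 + 4*(4*I) = 20 + 16*I ≈ 20.0 + 16.0*I)
N = 1/76 ≈ 0.013158
N*Z = (20 + 16*I)/76 = 5/19 + 4*I/19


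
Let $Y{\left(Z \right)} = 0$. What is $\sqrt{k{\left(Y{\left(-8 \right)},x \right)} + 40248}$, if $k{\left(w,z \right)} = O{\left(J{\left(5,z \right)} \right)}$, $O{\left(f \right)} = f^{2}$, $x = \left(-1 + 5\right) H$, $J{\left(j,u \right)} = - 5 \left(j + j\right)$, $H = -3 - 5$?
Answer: $2 \sqrt{10687} \approx 206.76$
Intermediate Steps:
$H = -8$
$J{\left(j,u \right)} = - 10 j$ ($J{\left(j,u \right)} = - 5 \cdot 2 j = - 10 j$)
$x = -32$ ($x = \left(-1 + 5\right) \left(-8\right) = 4 \left(-8\right) = -32$)
$k{\left(w,z \right)} = 2500$ ($k{\left(w,z \right)} = \left(\left(-10\right) 5\right)^{2} = \left(-50\right)^{2} = 2500$)
$\sqrt{k{\left(Y{\left(-8 \right)},x \right)} + 40248} = \sqrt{2500 + 40248} = \sqrt{42748} = 2 \sqrt{10687}$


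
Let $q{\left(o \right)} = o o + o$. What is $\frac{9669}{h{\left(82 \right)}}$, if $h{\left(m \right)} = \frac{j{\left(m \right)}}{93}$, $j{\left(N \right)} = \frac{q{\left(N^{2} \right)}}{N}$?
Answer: $\frac{899217}{551450} \approx 1.6306$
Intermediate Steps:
$q{\left(o \right)} = o + o^{2}$ ($q{\left(o \right)} = o^{2} + o = o + o^{2}$)
$j{\left(N \right)} = N \left(1 + N^{2}\right)$ ($j{\left(N \right)} = \frac{N^{2} \left(1 + N^{2}\right)}{N} = N \left(1 + N^{2}\right)$)
$h{\left(m \right)} = \frac{m}{93} + \frac{m^{3}}{93}$ ($h{\left(m \right)} = \frac{m + m^{3}}{93} = \left(m + m^{3}\right) \frac{1}{93} = \frac{m}{93} + \frac{m^{3}}{93}$)
$\frac{9669}{h{\left(82 \right)}} = \frac{9669}{\frac{1}{93} \cdot 82 \left(1 + 82^{2}\right)} = \frac{9669}{\frac{1}{93} \cdot 82 \left(1 + 6724\right)} = \frac{9669}{\frac{1}{93} \cdot 82 \cdot 6725} = \frac{9669}{\frac{551450}{93}} = 9669 \cdot \frac{93}{551450} = \frac{899217}{551450}$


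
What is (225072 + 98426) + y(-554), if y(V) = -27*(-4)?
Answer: 323606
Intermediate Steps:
y(V) = 108
(225072 + 98426) + y(-554) = (225072 + 98426) + 108 = 323498 + 108 = 323606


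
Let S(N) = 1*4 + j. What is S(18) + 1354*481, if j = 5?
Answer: 651283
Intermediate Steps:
S(N) = 9 (S(N) = 1*4 + 5 = 4 + 5 = 9)
S(18) + 1354*481 = 9 + 1354*481 = 9 + 651274 = 651283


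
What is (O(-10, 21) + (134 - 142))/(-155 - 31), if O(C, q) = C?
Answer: 3/31 ≈ 0.096774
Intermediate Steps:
(O(-10, 21) + (134 - 142))/(-155 - 31) = (-10 + (134 - 142))/(-155 - 31) = (-10 - 8)/(-186) = -18*(-1/186) = 3/31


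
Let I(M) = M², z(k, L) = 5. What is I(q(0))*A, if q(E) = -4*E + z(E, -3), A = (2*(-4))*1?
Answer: -200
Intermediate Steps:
A = -8 (A = -8*1 = -8)
q(E) = 5 - 4*E (q(E) = -4*E + 5 = 5 - 4*E)
I(q(0))*A = (5 - 4*0)²*(-8) = (5 + 0)²*(-8) = 5²*(-8) = 25*(-8) = -200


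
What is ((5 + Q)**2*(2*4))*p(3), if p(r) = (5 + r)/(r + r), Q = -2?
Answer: 96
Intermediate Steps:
p(r) = (5 + r)/(2*r) (p(r) = (5 + r)/((2*r)) = (5 + r)*(1/(2*r)) = (5 + r)/(2*r))
((5 + Q)**2*(2*4))*p(3) = ((5 - 2)**2*(2*4))*((1/2)*(5 + 3)/3) = (3**2*8)*((1/2)*(1/3)*8) = (9*8)*(4/3) = 72*(4/3) = 96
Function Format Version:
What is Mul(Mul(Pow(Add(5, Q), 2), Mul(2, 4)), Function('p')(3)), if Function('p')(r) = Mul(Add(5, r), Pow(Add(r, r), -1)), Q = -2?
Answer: 96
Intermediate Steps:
Function('p')(r) = Mul(Rational(1, 2), Pow(r, -1), Add(5, r)) (Function('p')(r) = Mul(Add(5, r), Pow(Mul(2, r), -1)) = Mul(Add(5, r), Mul(Rational(1, 2), Pow(r, -1))) = Mul(Rational(1, 2), Pow(r, -1), Add(5, r)))
Mul(Mul(Pow(Add(5, Q), 2), Mul(2, 4)), Function('p')(3)) = Mul(Mul(Pow(Add(5, -2), 2), Mul(2, 4)), Mul(Rational(1, 2), Pow(3, -1), Add(5, 3))) = Mul(Mul(Pow(3, 2), 8), Mul(Rational(1, 2), Rational(1, 3), 8)) = Mul(Mul(9, 8), Rational(4, 3)) = Mul(72, Rational(4, 3)) = 96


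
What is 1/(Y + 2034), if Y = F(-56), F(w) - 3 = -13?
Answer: 1/2024 ≈ 0.00049407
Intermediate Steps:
F(w) = -10 (F(w) = 3 - 13 = -10)
Y = -10
1/(Y + 2034) = 1/(-10 + 2034) = 1/2024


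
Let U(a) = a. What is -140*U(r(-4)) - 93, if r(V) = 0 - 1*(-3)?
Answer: -513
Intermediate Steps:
r(V) = 3 (r(V) = 0 + 3 = 3)
-140*U(r(-4)) - 93 = -140*3 - 93 = -420 - 93 = -513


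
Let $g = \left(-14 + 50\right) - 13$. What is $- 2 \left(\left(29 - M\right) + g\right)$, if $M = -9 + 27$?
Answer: $-68$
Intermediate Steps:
$M = 18$
$g = 23$ ($g = 36 - 13 = 23$)
$- 2 \left(\left(29 - M\right) + g\right) = - 2 \left(\left(29 - 18\right) + 23\right) = - 2 \left(11 + 23\right) = \left(-2\right) 34 = -68$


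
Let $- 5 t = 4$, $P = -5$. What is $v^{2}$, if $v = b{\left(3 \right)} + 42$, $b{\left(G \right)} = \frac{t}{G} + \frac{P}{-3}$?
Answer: $\frac{47089}{25} \approx 1883.6$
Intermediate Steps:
$t = - \frac{4}{5}$ ($t = \left(- \frac{1}{5}\right) 4 = - \frac{4}{5} \approx -0.8$)
$b{\left(G \right)} = \frac{5}{3} - \frac{4}{5 G}$ ($b{\left(G \right)} = - \frac{4}{5 G} - \frac{5}{-3} = - \frac{4}{5 G} - - \frac{5}{3} = - \frac{4}{5 G} + \frac{5}{3} = \frac{5}{3} - \frac{4}{5 G}$)
$v = \frac{217}{5}$ ($v = \frac{-12 + 25 \cdot 3}{15 \cdot 3} + 42 = \frac{1}{15} \cdot \frac{1}{3} \left(-12 + 75\right) + 42 = \frac{1}{15} \cdot \frac{1}{3} \cdot 63 + 42 = \frac{7}{5} + 42 = \frac{217}{5} \approx 43.4$)
$v^{2} = \left(\frac{217}{5}\right)^{2} = \frac{47089}{25}$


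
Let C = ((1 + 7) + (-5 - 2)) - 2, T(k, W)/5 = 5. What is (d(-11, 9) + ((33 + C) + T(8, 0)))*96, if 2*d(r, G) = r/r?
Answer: 5520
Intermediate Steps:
T(k, W) = 25 (T(k, W) = 5*5 = 25)
d(r, G) = ½ (d(r, G) = (r/r)/2 = (½)*1 = ½)
C = -1 (C = (8 - 7) - 2 = 1 - 2 = -1)
(d(-11, 9) + ((33 + C) + T(8, 0)))*96 = (½ + ((33 - 1) + 25))*96 = (½ + (32 + 25))*96 = (½ + 57)*96 = (115/2)*96 = 5520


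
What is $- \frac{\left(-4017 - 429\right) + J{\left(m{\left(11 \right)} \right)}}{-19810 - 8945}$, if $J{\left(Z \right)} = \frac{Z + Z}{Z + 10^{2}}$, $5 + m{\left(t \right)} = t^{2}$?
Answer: $- \frac{120013}{776385} \approx -0.15458$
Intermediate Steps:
$m{\left(t \right)} = -5 + t^{2}$
$J{\left(Z \right)} = \frac{2 Z}{100 + Z}$ ($J{\left(Z \right)} = \frac{2 Z}{Z + 100} = \frac{2 Z}{100 + Z}$)
$- \frac{\left(-4017 - 429\right) + J{\left(m{\left(11 \right)} \right)}}{-19810 - 8945} = - \frac{\left(-4017 - 429\right) + \frac{2 \left(-5 + 11^{2}\right)}{100 - \left(5 - 11^{2}\right)}}{-19810 - 8945} = - \frac{\left(-4017 - 429\right) + \frac{2 \left(-5 + 121\right)}{100 + \left(-5 + 121\right)}}{-28755} = - \frac{\left(-4446 + 2 \cdot 116 \frac{1}{100 + 116}\right) \left(-1\right)}{28755} = - \frac{\left(-4446 + 2 \cdot 116 \cdot \frac{1}{216}\right) \left(-1\right)}{28755} = - \frac{\left(-4446 + \frac{29}{27}\right) \left(-1\right)}{28755} = - \frac{\left(-120013\right) \left(-1\right)}{27 \cdot 28755} = \left(-1\right) \frac{120013}{776385} = - \frac{120013}{776385}$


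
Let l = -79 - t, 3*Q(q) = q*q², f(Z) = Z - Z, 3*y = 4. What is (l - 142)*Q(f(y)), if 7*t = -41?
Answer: 0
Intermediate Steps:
y = 4/3 (y = (⅓)*4 = 4/3 ≈ 1.3333)
f(Z) = 0
t = -41/7 (t = (⅐)*(-41) = -41/7 ≈ -5.8571)
Q(q) = q³/3 (Q(q) = (q*q²)/3 = q³/3)
l = -512/7 (l = -79 - 1*(-41/7) = -79 + 41/7 = -512/7 ≈ -73.143)
(l - 142)*Q(f(y)) = (-512/7 - 142)*((⅓)*0³) = -502*0/7 = -1506/7*0 = 0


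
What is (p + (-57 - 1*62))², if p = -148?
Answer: 71289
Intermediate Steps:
(p + (-57 - 1*62))² = (-148 + (-57 - 1*62))² = (-148 + (-57 - 62))² = (-148 - 119)² = (-267)² = 71289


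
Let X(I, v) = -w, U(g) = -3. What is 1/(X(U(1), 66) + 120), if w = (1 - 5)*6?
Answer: 1/144 ≈ 0.0069444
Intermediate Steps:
w = -24 (w = -4*6 = -24)
X(I, v) = 24 (X(I, v) = -1*(-24) = 24)
1/(X(U(1), 66) + 120) = 1/(24 + 120) = 1/144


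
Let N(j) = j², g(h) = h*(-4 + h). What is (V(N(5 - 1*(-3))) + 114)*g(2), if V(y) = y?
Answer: -712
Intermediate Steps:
(V(N(5 - 1*(-3))) + 114)*g(2) = ((5 - 1*(-3))² + 114)*(2*(-4 + 2)) = ((5 + 3)² + 114)*(2*(-2)) = (8² + 114)*(-4) = (64 + 114)*(-4) = 178*(-4) = -712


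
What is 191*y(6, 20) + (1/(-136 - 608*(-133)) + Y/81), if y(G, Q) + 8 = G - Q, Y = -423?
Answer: -1248939157/296856 ≈ -4207.2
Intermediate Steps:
y(G, Q) = -8 + G - Q (y(G, Q) = -8 + (G - Q) = -8 + G - Q)
191*y(6, 20) + (1/(-136 - 608*(-133)) + Y/81) = 191*(-8 + 6 - 1*20) + (1/(-136 - 608*(-133)) - 423/81) = 191*(-8 + 6 - 20) + (-1/133/(-744) - 423*1/81) = 191*(-22) + (-1/744*(-1/133) - 47/9) = -4202 + (1/98952 - 47/9) = -4202 - 1550245/296856 = -1248939157/296856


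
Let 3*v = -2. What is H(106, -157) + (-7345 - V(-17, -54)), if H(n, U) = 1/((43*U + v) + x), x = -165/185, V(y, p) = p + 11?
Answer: -5473097379/749534 ≈ -7302.0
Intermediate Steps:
v = -2/3 (v = (1/3)*(-2) = -2/3 ≈ -0.66667)
V(y, p) = 11 + p
x = -33/37 (x = -165*1/185 = -33/37 ≈ -0.89189)
H(n, U) = 1/(-173/111 + 43*U) (H(n, U) = 1/((43*U - 2/3) - 33/37) = 1/((-2/3 + 43*U) - 33/37) = 1/(-173/111 + 43*U))
H(106, -157) + (-7345 - V(-17, -54)) = 111/(-173 + 4773*(-157)) + (-7345 - (11 - 54)) = 111/(-173 - 749361) + (-7345 - 1*(-43)) = 111/(-749534) + (-7345 + 43) = 111*(-1/749534) - 7302 = -111/749534 - 7302 = -5473097379/749534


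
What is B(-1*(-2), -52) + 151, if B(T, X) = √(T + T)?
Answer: 153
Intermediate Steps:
B(T, X) = √2*√T (B(T, X) = √(2*T) = √2*√T)
B(-1*(-2), -52) + 151 = √2*√(-1*(-2)) + 151 = √2*√2 + 151 = 2 + 151 = 153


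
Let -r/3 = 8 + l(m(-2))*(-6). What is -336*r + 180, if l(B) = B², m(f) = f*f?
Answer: -88524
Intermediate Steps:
m(f) = f²
r = 264 (r = -3*(8 + ((-2)²)²*(-6)) = -3*(8 + 4²*(-6)) = -3*(8 + 16*(-6)) = -3*(8 - 96) = -3*(-88) = 264)
-336*r + 180 = -336*264 + 180 = -88704 + 180 = -88524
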